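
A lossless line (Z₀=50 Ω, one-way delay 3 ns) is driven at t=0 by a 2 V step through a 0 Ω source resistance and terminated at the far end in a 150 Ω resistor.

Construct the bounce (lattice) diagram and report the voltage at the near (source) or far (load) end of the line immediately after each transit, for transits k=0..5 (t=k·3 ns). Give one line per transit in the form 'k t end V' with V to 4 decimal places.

0 0 source 2.0000
1 3 load 3.0000
2 6 source 2.0000
3 9 load 1.5000
4 12 source 2.0000
5 15 load 2.2500

Γ_L=0.500000, Γ_S=-1.000000; launch V₁=2·50/50=2.000000
k=0 src: V=2.0000
k=1 load: inc=2.000000, refl=2.000000·0.500000=1.0000; V=0.000000+2.000000+1.000000=3.0000
k=2 src: inc=1.000000, refl=1.000000·-1.000000=-1.0000; V=2.000000+1.000000+-1.000000=2.0000
k=3 load: inc=-1.000000, refl=-1.000000·0.500000=-0.5000; V=3.000000+-1.000000+-0.500000=1.5000
k=4 src: inc=-0.500000, refl=-0.500000·-1.000000=0.5000; V=2.000000+-0.500000+0.500000=2.0000
k=5 load: inc=0.500000, refl=0.500000·0.500000=0.2500; V=1.500000+0.500000+0.250000=2.2500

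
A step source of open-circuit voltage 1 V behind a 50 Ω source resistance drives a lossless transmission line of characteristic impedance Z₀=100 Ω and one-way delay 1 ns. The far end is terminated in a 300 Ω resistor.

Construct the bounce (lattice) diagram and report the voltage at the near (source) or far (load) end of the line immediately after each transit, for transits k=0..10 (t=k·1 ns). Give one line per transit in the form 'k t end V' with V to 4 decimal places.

0 0 source 0.6667
1 1 load 1.0000
2 2 source 0.8889
3 3 load 0.8333
4 4 source 0.8519
5 5 load 0.8611
6 6 source 0.8580
7 7 load 0.8565
8 8 source 0.8570
9 9 load 0.8573
10 10 source 0.8572

Γ_L=0.500000, Γ_S=-0.333333; launch V₁=1·100/150=0.666667
k=0 src: V=0.6667
k=1 load: inc=0.666667, refl=0.666667·0.500000=0.3333; V=0.000000+0.666667+0.333333=1.0000
k=2 src: inc=0.333333, refl=0.333333·-0.333333=-0.1111; V=0.666667+0.333333+-0.111111=0.8889
k=3 load: inc=-0.111111, refl=-0.111111·0.500000=-0.0556; V=1.000000+-0.111111+-0.055556=0.8333
k=4 src: inc=-0.055556, refl=-0.055556·-0.333333=0.0185; V=0.888889+-0.055556+0.018519=0.8519
k=5 load: inc=0.018519, refl=0.018519·0.500000=0.0093; V=0.833333+0.018519+0.009259=0.8611
k=6 src: inc=0.009259, refl=0.009259·-0.333333=-0.0031; V=0.851852+0.009259+-0.003086=0.8580
k=7 load: inc=-0.003086, refl=-0.003086·0.500000=-0.0015; V=0.861111+-0.003086+-0.001543=0.8565
k=8 src: inc=-0.001543, refl=-0.001543·-0.333333=0.0005; V=0.858025+-0.001543+0.000514=0.8570
k=9 load: inc=0.000514, refl=0.000514·0.500000=0.0003; V=0.856481+0.000514+0.000257=0.8573
k=10 src: inc=0.000257, refl=0.000257·-0.333333=-0.0001; V=0.856996+0.000257+-0.000086=0.8572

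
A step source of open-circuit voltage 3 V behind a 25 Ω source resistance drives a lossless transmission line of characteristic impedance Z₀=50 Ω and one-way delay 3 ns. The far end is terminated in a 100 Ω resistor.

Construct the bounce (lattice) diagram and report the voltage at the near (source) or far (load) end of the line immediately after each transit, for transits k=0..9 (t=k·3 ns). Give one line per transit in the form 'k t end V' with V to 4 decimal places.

Γ_L=0.333333, Γ_S=-0.333333; launch V₁=3·50/75=2.000000
k=0 src: V=2.0000
k=1 load: inc=2.000000, refl=2.000000·0.333333=0.6667; V=0.000000+2.000000+0.666667=2.6667
k=2 src: inc=0.666667, refl=0.666667·-0.333333=-0.2222; V=2.000000+0.666667+-0.222222=2.4444
k=3 load: inc=-0.222222, refl=-0.222222·0.333333=-0.0741; V=2.666667+-0.222222+-0.074074=2.3704
k=4 src: inc=-0.074074, refl=-0.074074·-0.333333=0.0247; V=2.444444+-0.074074+0.024691=2.3951
k=5 load: inc=0.024691, refl=0.024691·0.333333=0.0082; V=2.370370+0.024691+0.008230=2.4033
k=6 src: inc=0.008230, refl=0.008230·-0.333333=-0.0027; V=2.395062+0.008230+-0.002743=2.4005
k=7 load: inc=-0.002743, refl=-0.002743·0.333333=-0.0009; V=2.403292+-0.002743+-0.000914=2.3996
k=8 src: inc=-0.000914, refl=-0.000914·-0.333333=0.0003; V=2.400549+-0.000914+0.000305=2.3999
k=9 load: inc=0.000305, refl=0.000305·0.333333=0.0001; V=2.399634+0.000305+0.000102=2.4000

0 0 source 2.0000
1 3 load 2.6667
2 6 source 2.4444
3 9 load 2.3704
4 12 source 2.3951
5 15 load 2.4033
6 18 source 2.4005
7 21 load 2.3996
8 24 source 2.3999
9 27 load 2.4000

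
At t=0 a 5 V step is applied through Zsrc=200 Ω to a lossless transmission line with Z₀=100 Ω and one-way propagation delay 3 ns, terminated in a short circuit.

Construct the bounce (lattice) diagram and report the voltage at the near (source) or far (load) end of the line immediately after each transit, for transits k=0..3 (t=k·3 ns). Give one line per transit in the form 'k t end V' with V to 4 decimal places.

Γ_L=-1.000000, Γ_S=0.333333; launch V₁=5·100/300=1.666667
k=0 src: V=1.6667
k=1 load: inc=1.666667, refl=1.666667·-1.000000=-1.6667; V=0.000000+1.666667+-1.666667=0.0000
k=2 src: inc=-1.666667, refl=-1.666667·0.333333=-0.5556; V=1.666667+-1.666667+-0.555556=-0.5556
k=3 load: inc=-0.555556, refl=-0.555556·-1.000000=0.5556; V=0.000000+-0.555556+0.555556=0.0000

0 0 source 1.6667
1 3 load 0.0000
2 6 source -0.5556
3 9 load 0.0000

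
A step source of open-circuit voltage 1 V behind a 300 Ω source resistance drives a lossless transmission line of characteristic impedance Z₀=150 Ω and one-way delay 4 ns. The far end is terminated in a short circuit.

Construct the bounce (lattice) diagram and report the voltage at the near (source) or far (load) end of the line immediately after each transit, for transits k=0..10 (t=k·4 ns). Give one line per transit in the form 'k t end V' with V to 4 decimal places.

Γ_L=-1.000000, Γ_S=0.333333; launch V₁=1·150/450=0.333333
k=0 src: V=0.3333
k=1 load: inc=0.333333, refl=0.333333·-1.000000=-0.3333; V=0.000000+0.333333+-0.333333=0.0000
k=2 src: inc=-0.333333, refl=-0.333333·0.333333=-0.1111; V=0.333333+-0.333333+-0.111111=-0.1111
k=3 load: inc=-0.111111, refl=-0.111111·-1.000000=0.1111; V=0.000000+-0.111111+0.111111=0.0000
k=4 src: inc=0.111111, refl=0.111111·0.333333=0.0370; V=-0.111111+0.111111+0.037037=0.0370
k=5 load: inc=0.037037, refl=0.037037·-1.000000=-0.0370; V=0.000000+0.037037+-0.037037=0.0000
k=6 src: inc=-0.037037, refl=-0.037037·0.333333=-0.0123; V=0.037037+-0.037037+-0.012346=-0.0123
k=7 load: inc=-0.012346, refl=-0.012346·-1.000000=0.0123; V=0.000000+-0.012346+0.012346=0.0000
k=8 src: inc=0.012346, refl=0.012346·0.333333=0.0041; V=-0.012346+0.012346+0.004115=0.0041
k=9 load: inc=0.004115, refl=0.004115·-1.000000=-0.0041; V=0.000000+0.004115+-0.004115=0.0000
k=10 src: inc=-0.004115, refl=-0.004115·0.333333=-0.0014; V=0.004115+-0.004115+-0.001372=-0.0014

0 0 source 0.3333
1 4 load 0.0000
2 8 source -0.1111
3 12 load 0.0000
4 16 source 0.0370
5 20 load 0.0000
6 24 source -0.0123
7 28 load 0.0000
8 32 source 0.0041
9 36 load 0.0000
10 40 source -0.0014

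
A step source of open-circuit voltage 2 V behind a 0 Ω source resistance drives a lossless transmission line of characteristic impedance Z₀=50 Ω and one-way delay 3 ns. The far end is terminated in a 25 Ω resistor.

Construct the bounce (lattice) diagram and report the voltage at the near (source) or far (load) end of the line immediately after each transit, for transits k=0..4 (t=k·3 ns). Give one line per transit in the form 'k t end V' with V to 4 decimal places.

Γ_L=-0.333333, Γ_S=-1.000000; launch V₁=2·50/50=2.000000
k=0 src: V=2.0000
k=1 load: inc=2.000000, refl=2.000000·-0.333333=-0.6667; V=0.000000+2.000000+-0.666667=1.3333
k=2 src: inc=-0.666667, refl=-0.666667·-1.000000=0.6667; V=2.000000+-0.666667+0.666667=2.0000
k=3 load: inc=0.666667, refl=0.666667·-0.333333=-0.2222; V=1.333333+0.666667+-0.222222=1.7778
k=4 src: inc=-0.222222, refl=-0.222222·-1.000000=0.2222; V=2.000000+-0.222222+0.222222=2.0000

0 0 source 2.0000
1 3 load 1.3333
2 6 source 2.0000
3 9 load 1.7778
4 12 source 2.0000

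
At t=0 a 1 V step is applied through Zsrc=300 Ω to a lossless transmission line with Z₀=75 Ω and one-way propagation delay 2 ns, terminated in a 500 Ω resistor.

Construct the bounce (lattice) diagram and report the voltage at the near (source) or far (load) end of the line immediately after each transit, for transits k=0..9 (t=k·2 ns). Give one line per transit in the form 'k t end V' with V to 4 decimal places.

0 0 source 0.2000
1 2 load 0.3478
2 4 source 0.4365
3 6 load 0.5021
4 8 source 0.5414
5 10 load 0.5705
6 12 source 0.5879
7 14 load 0.6008
8 16 source 0.6086
9 18 load 0.6143

Γ_L=0.739130, Γ_S=0.600000; launch V₁=1·75/375=0.200000
k=0 src: V=0.2000
k=1 load: inc=0.200000, refl=0.200000·0.739130=0.1478; V=0.000000+0.200000+0.147826=0.3478
k=2 src: inc=0.147826, refl=0.147826·0.600000=0.0887; V=0.200000+0.147826+0.088696=0.4365
k=3 load: inc=0.088696, refl=0.088696·0.739130=0.0656; V=0.347826+0.088696+0.065558=0.5021
k=4 src: inc=0.065558, refl=0.065558·0.600000=0.0393; V=0.436522+0.065558+0.039335=0.5414
k=5 load: inc=0.039335, refl=0.039335·0.739130=0.0291; V=0.502079+0.039335+0.029073=0.5705
k=6 src: inc=0.029073, refl=0.029073·0.600000=0.0174; V=0.541414+0.029073+0.017444=0.5879
k=7 load: inc=0.017444, refl=0.017444·0.739130=0.0129; V=0.570487+0.017444+0.012893=0.6008
k=8 src: inc=0.012893, refl=0.012893·0.600000=0.0077; V=0.587931+0.012893+0.007736=0.6086
k=9 load: inc=0.007736, refl=0.007736·0.739130=0.0057; V=0.600825+0.007736+0.005718=0.6143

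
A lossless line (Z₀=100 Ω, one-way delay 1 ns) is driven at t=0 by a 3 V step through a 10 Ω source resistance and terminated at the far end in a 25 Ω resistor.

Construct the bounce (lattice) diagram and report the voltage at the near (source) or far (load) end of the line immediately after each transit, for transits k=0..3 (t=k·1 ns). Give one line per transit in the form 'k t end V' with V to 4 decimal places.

Γ_L=-0.600000, Γ_S=-0.818182; launch V₁=3·100/110=2.727273
k=0 src: V=2.7273
k=1 load: inc=2.727273, refl=2.727273·-0.600000=-1.6364; V=0.000000+2.727273+-1.636364=1.0909
k=2 src: inc=-1.636364, refl=-1.636364·-0.818182=1.3388; V=2.727273+-1.636364+1.338843=2.4298
k=3 load: inc=1.338843, refl=1.338843·-0.600000=-0.8033; V=1.090909+1.338843+-0.803306=1.6264

0 0 source 2.7273
1 1 load 1.0909
2 2 source 2.4298
3 3 load 1.6264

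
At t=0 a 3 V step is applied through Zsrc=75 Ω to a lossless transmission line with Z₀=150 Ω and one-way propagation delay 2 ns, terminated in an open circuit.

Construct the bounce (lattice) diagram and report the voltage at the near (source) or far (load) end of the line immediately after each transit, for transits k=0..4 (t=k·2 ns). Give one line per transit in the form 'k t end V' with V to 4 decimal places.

Γ_L=1.000000, Γ_S=-0.333333; launch V₁=3·150/225=2.000000
k=0 src: V=2.0000
k=1 load: inc=2.000000, refl=2.000000·1.000000=2.0000; V=0.000000+2.000000+2.000000=4.0000
k=2 src: inc=2.000000, refl=2.000000·-0.333333=-0.6667; V=2.000000+2.000000+-0.666667=3.3333
k=3 load: inc=-0.666667, refl=-0.666667·1.000000=-0.6667; V=4.000000+-0.666667+-0.666667=2.6667
k=4 src: inc=-0.666667, refl=-0.666667·-0.333333=0.2222; V=3.333333+-0.666667+0.222222=2.8889

0 0 source 2.0000
1 2 load 4.0000
2 4 source 3.3333
3 6 load 2.6667
4 8 source 2.8889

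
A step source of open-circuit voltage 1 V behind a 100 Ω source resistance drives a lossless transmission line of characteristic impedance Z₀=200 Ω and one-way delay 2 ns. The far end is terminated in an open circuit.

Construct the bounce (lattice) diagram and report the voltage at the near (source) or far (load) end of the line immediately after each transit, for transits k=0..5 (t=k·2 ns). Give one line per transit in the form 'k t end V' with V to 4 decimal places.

0 0 source 0.6667
1 2 load 1.3333
2 4 source 1.1111
3 6 load 0.8889
4 8 source 0.9630
5 10 load 1.0370

Γ_L=1.000000, Γ_S=-0.333333; launch V₁=1·200/300=0.666667
k=0 src: V=0.6667
k=1 load: inc=0.666667, refl=0.666667·1.000000=0.6667; V=0.000000+0.666667+0.666667=1.3333
k=2 src: inc=0.666667, refl=0.666667·-0.333333=-0.2222; V=0.666667+0.666667+-0.222222=1.1111
k=3 load: inc=-0.222222, refl=-0.222222·1.000000=-0.2222; V=1.333333+-0.222222+-0.222222=0.8889
k=4 src: inc=-0.222222, refl=-0.222222·-0.333333=0.0741; V=1.111111+-0.222222+0.074074=0.9630
k=5 load: inc=0.074074, refl=0.074074·1.000000=0.0741; V=0.888889+0.074074+0.074074=1.0370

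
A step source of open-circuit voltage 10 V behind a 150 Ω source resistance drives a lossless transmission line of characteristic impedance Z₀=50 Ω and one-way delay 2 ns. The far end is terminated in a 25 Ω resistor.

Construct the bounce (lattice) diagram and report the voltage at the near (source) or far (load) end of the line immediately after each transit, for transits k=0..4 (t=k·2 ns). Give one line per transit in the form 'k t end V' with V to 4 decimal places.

Γ_L=-0.333333, Γ_S=0.500000; launch V₁=10·50/200=2.500000
k=0 src: V=2.5000
k=1 load: inc=2.500000, refl=2.500000·-0.333333=-0.8333; V=0.000000+2.500000+-0.833333=1.6667
k=2 src: inc=-0.833333, refl=-0.833333·0.500000=-0.4167; V=2.500000+-0.833333+-0.416667=1.2500
k=3 load: inc=-0.416667, refl=-0.416667·-0.333333=0.1389; V=1.666667+-0.416667+0.138889=1.3889
k=4 src: inc=0.138889, refl=0.138889·0.500000=0.0694; V=1.250000+0.138889+0.069444=1.4583

0 0 source 2.5000
1 2 load 1.6667
2 4 source 1.2500
3 6 load 1.3889
4 8 source 1.4583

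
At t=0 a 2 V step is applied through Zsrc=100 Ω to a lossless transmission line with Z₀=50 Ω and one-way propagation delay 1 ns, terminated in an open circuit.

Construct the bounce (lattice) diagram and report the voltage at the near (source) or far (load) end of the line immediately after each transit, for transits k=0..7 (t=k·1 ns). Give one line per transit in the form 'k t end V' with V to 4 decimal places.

Γ_L=1.000000, Γ_S=0.333333; launch V₁=2·50/150=0.666667
k=0 src: V=0.6667
k=1 load: inc=0.666667, refl=0.666667·1.000000=0.6667; V=0.000000+0.666667+0.666667=1.3333
k=2 src: inc=0.666667, refl=0.666667·0.333333=0.2222; V=0.666667+0.666667+0.222222=1.5556
k=3 load: inc=0.222222, refl=0.222222·1.000000=0.2222; V=1.333333+0.222222+0.222222=1.7778
k=4 src: inc=0.222222, refl=0.222222·0.333333=0.0741; V=1.555556+0.222222+0.074074=1.8519
k=5 load: inc=0.074074, refl=0.074074·1.000000=0.0741; V=1.777778+0.074074+0.074074=1.9259
k=6 src: inc=0.074074, refl=0.074074·0.333333=0.0247; V=1.851852+0.074074+0.024691=1.9506
k=7 load: inc=0.024691, refl=0.024691·1.000000=0.0247; V=1.925926+0.024691+0.024691=1.9753

0 0 source 0.6667
1 1 load 1.3333
2 2 source 1.5556
3 3 load 1.7778
4 4 source 1.8519
5 5 load 1.9259
6 6 source 1.9506
7 7 load 1.9753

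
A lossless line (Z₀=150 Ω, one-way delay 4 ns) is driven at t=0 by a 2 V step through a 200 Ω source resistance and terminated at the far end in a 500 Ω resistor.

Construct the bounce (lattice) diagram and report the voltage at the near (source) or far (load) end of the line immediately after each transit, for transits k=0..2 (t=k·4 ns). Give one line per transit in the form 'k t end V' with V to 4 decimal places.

Γ_L=0.538462, Γ_S=0.142857; launch V₁=2·150/350=0.857143
k=0 src: V=0.8571
k=1 load: inc=0.857143, refl=0.857143·0.538462=0.4615; V=0.000000+0.857143+0.461538=1.3187
k=2 src: inc=0.461538, refl=0.461538·0.142857=0.0659; V=0.857143+0.461538+0.065934=1.3846

0 0 source 0.8571
1 4 load 1.3187
2 8 source 1.3846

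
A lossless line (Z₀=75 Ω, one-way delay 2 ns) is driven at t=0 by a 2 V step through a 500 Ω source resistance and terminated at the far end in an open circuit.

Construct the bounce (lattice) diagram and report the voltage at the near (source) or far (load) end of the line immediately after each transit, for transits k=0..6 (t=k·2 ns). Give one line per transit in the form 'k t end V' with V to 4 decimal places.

Γ_L=1.000000, Γ_S=0.739130; launch V₁=2·75/575=0.260870
k=0 src: V=0.2609
k=1 load: inc=0.260870, refl=0.260870·1.000000=0.2609; V=0.000000+0.260870+0.260870=0.5217
k=2 src: inc=0.260870, refl=0.260870·0.739130=0.1928; V=0.260870+0.260870+0.192817=0.7146
k=3 load: inc=0.192817, refl=0.192817·1.000000=0.1928; V=0.521739+0.192817+0.192817=0.9074
k=4 src: inc=0.192817, refl=0.192817·0.739130=0.1425; V=0.714556+0.192817+0.142517=1.0499
k=5 load: inc=0.142517, refl=0.142517·1.000000=0.1425; V=0.907372+0.142517+0.142517=1.1924
k=6 src: inc=0.142517, refl=0.142517·0.739130=0.1053; V=1.049889+0.142517+0.105338=1.2977

0 0 source 0.2609
1 2 load 0.5217
2 4 source 0.7146
3 6 load 0.9074
4 8 source 1.0499
5 10 load 1.1924
6 12 source 1.2977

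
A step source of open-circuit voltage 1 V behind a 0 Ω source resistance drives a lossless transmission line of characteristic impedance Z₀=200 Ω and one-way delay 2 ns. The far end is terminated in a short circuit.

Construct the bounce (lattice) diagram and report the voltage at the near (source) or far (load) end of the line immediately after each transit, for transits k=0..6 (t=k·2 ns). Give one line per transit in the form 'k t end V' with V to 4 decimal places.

0 0 source 1.0000
1 2 load 0.0000
2 4 source 1.0000
3 6 load 0.0000
4 8 source 1.0000
5 10 load 0.0000
6 12 source 1.0000

Γ_L=-1.000000, Γ_S=-1.000000; launch V₁=1·200/200=1.000000
k=0 src: V=1.0000
k=1 load: inc=1.000000, refl=1.000000·-1.000000=-1.0000; V=0.000000+1.000000+-1.000000=0.0000
k=2 src: inc=-1.000000, refl=-1.000000·-1.000000=1.0000; V=1.000000+-1.000000+1.000000=1.0000
k=3 load: inc=1.000000, refl=1.000000·-1.000000=-1.0000; V=0.000000+1.000000+-1.000000=0.0000
k=4 src: inc=-1.000000, refl=-1.000000·-1.000000=1.0000; V=1.000000+-1.000000+1.000000=1.0000
k=5 load: inc=1.000000, refl=1.000000·-1.000000=-1.0000; V=0.000000+1.000000+-1.000000=0.0000
k=6 src: inc=-1.000000, refl=-1.000000·-1.000000=1.0000; V=1.000000+-1.000000+1.000000=1.0000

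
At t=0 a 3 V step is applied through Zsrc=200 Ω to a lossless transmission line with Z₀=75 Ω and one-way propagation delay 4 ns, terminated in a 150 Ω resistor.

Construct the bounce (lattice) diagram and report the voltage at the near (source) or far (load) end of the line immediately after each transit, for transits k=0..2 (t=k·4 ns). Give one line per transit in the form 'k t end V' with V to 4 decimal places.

0 0 source 0.8182
1 4 load 1.0909
2 8 source 1.2149

Γ_L=0.333333, Γ_S=0.454545; launch V₁=3·75/275=0.818182
k=0 src: V=0.8182
k=1 load: inc=0.818182, refl=0.818182·0.333333=0.2727; V=0.000000+0.818182+0.272727=1.0909
k=2 src: inc=0.272727, refl=0.272727·0.454545=0.1240; V=0.818182+0.272727+0.123967=1.2149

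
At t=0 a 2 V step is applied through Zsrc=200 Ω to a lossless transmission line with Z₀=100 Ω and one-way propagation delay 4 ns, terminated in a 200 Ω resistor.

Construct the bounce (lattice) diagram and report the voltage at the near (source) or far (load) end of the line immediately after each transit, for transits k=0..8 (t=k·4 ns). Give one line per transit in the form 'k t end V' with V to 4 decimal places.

Γ_L=0.333333, Γ_S=0.333333; launch V₁=2·100/300=0.666667
k=0 src: V=0.6667
k=1 load: inc=0.666667, refl=0.666667·0.333333=0.2222; V=0.000000+0.666667+0.222222=0.8889
k=2 src: inc=0.222222, refl=0.222222·0.333333=0.0741; V=0.666667+0.222222+0.074074=0.9630
k=3 load: inc=0.074074, refl=0.074074·0.333333=0.0247; V=0.888889+0.074074+0.024691=0.9877
k=4 src: inc=0.024691, refl=0.024691·0.333333=0.0082; V=0.962963+0.024691+0.008230=0.9959
k=5 load: inc=0.008230, refl=0.008230·0.333333=0.0027; V=0.987654+0.008230+0.002743=0.9986
k=6 src: inc=0.002743, refl=0.002743·0.333333=0.0009; V=0.995885+0.002743+0.000914=0.9995
k=7 load: inc=0.000914, refl=0.000914·0.333333=0.0003; V=0.998628+0.000914+0.000305=0.9998
k=8 src: inc=0.000305, refl=0.000305·0.333333=0.0001; V=0.999543+0.000305+0.000102=0.9999

0 0 source 0.6667
1 4 load 0.8889
2 8 source 0.9630
3 12 load 0.9877
4 16 source 0.9959
5 20 load 0.9986
6 24 source 0.9995
7 28 load 0.9998
8 32 source 0.9999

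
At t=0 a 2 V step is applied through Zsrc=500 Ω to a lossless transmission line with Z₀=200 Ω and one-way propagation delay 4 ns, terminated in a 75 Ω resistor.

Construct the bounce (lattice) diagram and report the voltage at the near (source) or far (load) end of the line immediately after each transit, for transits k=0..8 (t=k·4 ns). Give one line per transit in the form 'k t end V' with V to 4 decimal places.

Γ_L=-0.454545, Γ_S=0.428571; launch V₁=2·200/700=0.571429
k=0 src: V=0.5714
k=1 load: inc=0.571429, refl=0.571429·-0.454545=-0.2597; V=0.000000+0.571429+-0.259740=0.3117
k=2 src: inc=-0.259740, refl=-0.259740·0.428571=-0.1113; V=0.571429+-0.259740+-0.111317=0.2004
k=3 load: inc=-0.111317, refl=-0.111317·-0.454545=0.0506; V=0.311688+-0.111317+0.050599=0.2510
k=4 src: inc=0.050599, refl=0.050599·0.428571=0.0217; V=0.200371+0.050599+0.021685=0.2727
k=5 load: inc=0.021685, refl=0.021685·-0.454545=-0.0099; V=0.250970+0.021685+-0.009857=0.2628
k=6 src: inc=-0.009857, refl=-0.009857·0.428571=-0.0042; V=0.272655+-0.009857+-0.004224=0.2586
k=7 load: inc=-0.004224, refl=-0.004224·-0.454545=0.0019; V=0.262798+-0.004224+0.001920=0.2605
k=8 src: inc=0.001920, refl=0.001920·0.428571=0.0008; V=0.258574+0.001920+0.000823=0.2613

0 0 source 0.5714
1 4 load 0.3117
2 8 source 0.2004
3 12 load 0.2510
4 16 source 0.2727
5 20 load 0.2628
6 24 source 0.2586
7 28 load 0.2605
8 32 source 0.2613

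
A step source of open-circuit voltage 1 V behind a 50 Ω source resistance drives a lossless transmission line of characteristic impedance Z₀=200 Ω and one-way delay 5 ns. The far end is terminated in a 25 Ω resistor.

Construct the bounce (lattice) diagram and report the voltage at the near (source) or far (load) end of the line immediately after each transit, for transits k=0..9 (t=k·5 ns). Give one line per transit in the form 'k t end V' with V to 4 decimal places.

Γ_L=-0.777778, Γ_S=-0.600000; launch V₁=1·200/250=0.800000
k=0 src: V=0.8000
k=1 load: inc=0.800000, refl=0.800000·-0.777778=-0.6222; V=0.000000+0.800000+-0.622222=0.1778
k=2 src: inc=-0.622222, refl=-0.622222·-0.600000=0.3733; V=0.800000+-0.622222+0.373333=0.5511
k=3 load: inc=0.373333, refl=0.373333·-0.777778=-0.2904; V=0.177778+0.373333+-0.290370=0.2607
k=4 src: inc=-0.290370, refl=-0.290370·-0.600000=0.1742; V=0.551111+-0.290370+0.174222=0.4350
k=5 load: inc=0.174222, refl=0.174222·-0.777778=-0.1355; V=0.260741+0.174222+-0.135506=0.2995
k=6 src: inc=-0.135506, refl=-0.135506·-0.600000=0.0813; V=0.434963+-0.135506+0.081304=0.3808
k=7 load: inc=0.081304, refl=0.081304·-0.777778=-0.0632; V=0.299457+0.081304+-0.063236=0.3175
k=8 src: inc=-0.063236, refl=-0.063236·-0.600000=0.0379; V=0.380760+-0.063236+0.037942=0.3555
k=9 load: inc=0.037942, refl=0.037942·-0.777778=-0.0295; V=0.317524+0.037942+-0.029510=0.3260

0 0 source 0.8000
1 5 load 0.1778
2 10 source 0.5511
3 15 load 0.2607
4 20 source 0.4350
5 25 load 0.2995
6 30 source 0.3808
7 35 load 0.3175
8 40 source 0.3555
9 45 load 0.3260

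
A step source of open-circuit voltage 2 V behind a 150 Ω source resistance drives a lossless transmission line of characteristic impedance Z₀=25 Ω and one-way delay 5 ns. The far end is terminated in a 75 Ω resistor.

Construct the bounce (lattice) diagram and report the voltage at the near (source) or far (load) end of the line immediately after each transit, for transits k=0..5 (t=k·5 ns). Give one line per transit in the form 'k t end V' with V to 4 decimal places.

Γ_L=0.500000, Γ_S=0.714286; launch V₁=2·25/175=0.285714
k=0 src: V=0.2857
k=1 load: inc=0.285714, refl=0.285714·0.500000=0.1429; V=0.000000+0.285714+0.142857=0.4286
k=2 src: inc=0.142857, refl=0.142857·0.714286=0.1020; V=0.285714+0.142857+0.102041=0.5306
k=3 load: inc=0.102041, refl=0.102041·0.500000=0.0510; V=0.428571+0.102041+0.051020=0.5816
k=4 src: inc=0.051020, refl=0.051020·0.714286=0.0364; V=0.530612+0.051020+0.036443=0.6181
k=5 load: inc=0.036443, refl=0.036443·0.500000=0.0182; V=0.581633+0.036443+0.018222=0.6363

0 0 source 0.2857
1 5 load 0.4286
2 10 source 0.5306
3 15 load 0.5816
4 20 source 0.6181
5 25 load 0.6363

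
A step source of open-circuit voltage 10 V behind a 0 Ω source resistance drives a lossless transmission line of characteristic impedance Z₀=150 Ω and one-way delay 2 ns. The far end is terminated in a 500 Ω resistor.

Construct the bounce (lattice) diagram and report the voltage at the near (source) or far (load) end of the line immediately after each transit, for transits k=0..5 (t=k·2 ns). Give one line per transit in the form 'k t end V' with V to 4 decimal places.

Γ_L=0.538462, Γ_S=-1.000000; launch V₁=10·150/150=10.000000
k=0 src: V=10.0000
k=1 load: inc=10.000000, refl=10.000000·0.538462=5.3846; V=0.000000+10.000000+5.384615=15.3846
k=2 src: inc=5.384615, refl=5.384615·-1.000000=-5.3846; V=10.000000+5.384615+-5.384615=10.0000
k=3 load: inc=-5.384615, refl=-5.384615·0.538462=-2.8994; V=15.384615+-5.384615+-2.899408=7.1006
k=4 src: inc=-2.899408, refl=-2.899408·-1.000000=2.8994; V=10.000000+-2.899408+2.899408=10.0000
k=5 load: inc=2.899408, refl=2.899408·0.538462=1.5612; V=7.100592+2.899408+1.561220=11.5612

0 0 source 10.0000
1 2 load 15.3846
2 4 source 10.0000
3 6 load 7.1006
4 8 source 10.0000
5 10 load 11.5612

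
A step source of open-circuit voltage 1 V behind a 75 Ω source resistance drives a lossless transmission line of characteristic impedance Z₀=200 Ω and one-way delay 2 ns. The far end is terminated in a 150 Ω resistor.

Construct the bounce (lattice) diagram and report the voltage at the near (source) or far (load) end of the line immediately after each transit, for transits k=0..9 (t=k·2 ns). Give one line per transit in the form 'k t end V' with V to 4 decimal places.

Γ_L=-0.142857, Γ_S=-0.454545; launch V₁=1·200/275=0.727273
k=0 src: V=0.7273
k=1 load: inc=0.727273, refl=0.727273·-0.142857=-0.1039; V=0.000000+0.727273+-0.103896=0.6234
k=2 src: inc=-0.103896, refl=-0.103896·-0.454545=0.0472; V=0.727273+-0.103896+0.047226=0.6706
k=3 load: inc=0.047226, refl=0.047226·-0.142857=-0.0067; V=0.623377+0.047226+-0.006747=0.6639
k=4 src: inc=-0.006747, refl=-0.006747·-0.454545=0.0031; V=0.670602+-0.006747+0.003067=0.6669
k=5 load: inc=0.003067, refl=0.003067·-0.142857=-0.0004; V=0.663856+0.003067+-0.000438=0.6665
k=6 src: inc=-0.000438, refl=-0.000438·-0.454545=0.0002; V=0.666922+-0.000438+0.000199=0.6667
k=7 load: inc=0.000199, refl=0.000199·-0.142857=-0.0000; V=0.666484+0.000199+-0.000028=0.6667
k=8 src: inc=-0.000028, refl=-0.000028·-0.454545=0.0000; V=0.666683+-0.000028+0.000013=0.6667
k=9 load: inc=0.000013, refl=0.000013·-0.142857=-0.0000; V=0.666655+0.000013+-0.000002=0.6667

0 0 source 0.7273
1 2 load 0.6234
2 4 source 0.6706
3 6 load 0.6639
4 8 source 0.6669
5 10 load 0.6665
6 12 source 0.6667
7 14 load 0.6667
8 16 source 0.6667
9 18 load 0.6667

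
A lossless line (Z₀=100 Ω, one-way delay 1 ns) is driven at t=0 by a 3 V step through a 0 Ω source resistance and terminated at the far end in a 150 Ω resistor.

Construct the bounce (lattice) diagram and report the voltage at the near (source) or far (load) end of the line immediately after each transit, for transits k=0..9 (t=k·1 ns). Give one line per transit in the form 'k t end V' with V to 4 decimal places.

0 0 source 3.0000
1 1 load 3.6000
2 2 source 3.0000
3 3 load 2.8800
4 4 source 3.0000
5 5 load 3.0240
6 6 source 3.0000
7 7 load 2.9952
8 8 source 3.0000
9 9 load 3.0010

Γ_L=0.200000, Γ_S=-1.000000; launch V₁=3·100/100=3.000000
k=0 src: V=3.0000
k=1 load: inc=3.000000, refl=3.000000·0.200000=0.6000; V=0.000000+3.000000+0.600000=3.6000
k=2 src: inc=0.600000, refl=0.600000·-1.000000=-0.6000; V=3.000000+0.600000+-0.600000=3.0000
k=3 load: inc=-0.600000, refl=-0.600000·0.200000=-0.1200; V=3.600000+-0.600000+-0.120000=2.8800
k=4 src: inc=-0.120000, refl=-0.120000·-1.000000=0.1200; V=3.000000+-0.120000+0.120000=3.0000
k=5 load: inc=0.120000, refl=0.120000·0.200000=0.0240; V=2.880000+0.120000+0.024000=3.0240
k=6 src: inc=0.024000, refl=0.024000·-1.000000=-0.0240; V=3.000000+0.024000+-0.024000=3.0000
k=7 load: inc=-0.024000, refl=-0.024000·0.200000=-0.0048; V=3.024000+-0.024000+-0.004800=2.9952
k=8 src: inc=-0.004800, refl=-0.004800·-1.000000=0.0048; V=3.000000+-0.004800+0.004800=3.0000
k=9 load: inc=0.004800, refl=0.004800·0.200000=0.0010; V=2.995200+0.004800+0.000960=3.0010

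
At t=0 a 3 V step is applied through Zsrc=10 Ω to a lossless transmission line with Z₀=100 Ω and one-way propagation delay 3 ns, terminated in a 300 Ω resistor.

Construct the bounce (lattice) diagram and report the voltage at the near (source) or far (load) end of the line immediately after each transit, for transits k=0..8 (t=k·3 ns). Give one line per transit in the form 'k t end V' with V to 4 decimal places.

0 0 source 2.7273
1 3 load 4.0909
2 6 source 2.9752
3 9 load 2.4174
4 12 source 2.8738
5 15 load 3.1020
6 18 source 2.9153
7 21 load 2.8219
8 24 source 2.8983

Γ_L=0.500000, Γ_S=-0.818182; launch V₁=3·100/110=2.727273
k=0 src: V=2.7273
k=1 load: inc=2.727273, refl=2.727273·0.500000=1.3636; V=0.000000+2.727273+1.363636=4.0909
k=2 src: inc=1.363636, refl=1.363636·-0.818182=-1.1157; V=2.727273+1.363636+-1.115702=2.9752
k=3 load: inc=-1.115702, refl=-1.115702·0.500000=-0.5579; V=4.090909+-1.115702+-0.557851=2.4174
k=4 src: inc=-0.557851, refl=-0.557851·-0.818182=0.4564; V=2.975207+-0.557851+0.456424=2.8738
k=5 load: inc=0.456424, refl=0.456424·0.500000=0.2282; V=2.417355+0.456424+0.228212=3.1020
k=6 src: inc=0.228212, refl=0.228212·-0.818182=-0.1867; V=2.873779+0.228212+-0.186719=2.9153
k=7 load: inc=-0.186719, refl=-0.186719·0.500000=-0.0934; V=3.101991+-0.186719+-0.093359=2.8219
k=8 src: inc=-0.093359, refl=-0.093359·-0.818182=0.0764; V=2.915272+-0.093359+0.076385=2.8983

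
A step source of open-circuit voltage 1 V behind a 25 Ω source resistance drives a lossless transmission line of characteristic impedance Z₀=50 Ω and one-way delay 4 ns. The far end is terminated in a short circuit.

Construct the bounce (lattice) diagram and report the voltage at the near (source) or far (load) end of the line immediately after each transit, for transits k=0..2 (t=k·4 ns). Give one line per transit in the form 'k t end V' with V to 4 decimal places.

Γ_L=-1.000000, Γ_S=-0.333333; launch V₁=1·50/75=0.666667
k=0 src: V=0.6667
k=1 load: inc=0.666667, refl=0.666667·-1.000000=-0.6667; V=0.000000+0.666667+-0.666667=0.0000
k=2 src: inc=-0.666667, refl=-0.666667·-0.333333=0.2222; V=0.666667+-0.666667+0.222222=0.2222

0 0 source 0.6667
1 4 load 0.0000
2 8 source 0.2222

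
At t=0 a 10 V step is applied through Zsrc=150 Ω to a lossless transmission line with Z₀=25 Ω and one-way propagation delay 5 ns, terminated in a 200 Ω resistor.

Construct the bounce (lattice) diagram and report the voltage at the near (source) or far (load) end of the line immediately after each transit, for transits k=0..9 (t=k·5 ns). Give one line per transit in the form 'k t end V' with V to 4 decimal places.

Γ_L=0.777778, Γ_S=0.714286; launch V₁=10·25/175=1.428571
k=0 src: V=1.4286
k=1 load: inc=1.428571, refl=1.428571·0.777778=1.1111; V=0.000000+1.428571+1.111111=2.5397
k=2 src: inc=1.111111, refl=1.111111·0.714286=0.7937; V=1.428571+1.111111+0.793651=3.3333
k=3 load: inc=0.793651, refl=0.793651·0.777778=0.6173; V=2.539683+0.793651+0.617284=3.9506
k=4 src: inc=0.617284, refl=0.617284·0.714286=0.4409; V=3.333333+0.617284+0.440917=4.3915
k=5 load: inc=0.440917, refl=0.440917·0.777778=0.3429; V=3.950617+0.440917+0.342936=4.7345
k=6 src: inc=0.342936, refl=0.342936·0.714286=0.2450; V=4.391534+0.342936+0.244954=4.9794
k=7 load: inc=0.244954, refl=0.244954·0.777778=0.1905; V=4.734470+0.244954+0.190520=5.1699
k=8 src: inc=0.190520, refl=0.190520·0.714286=0.1361; V=4.979424+0.190520+0.136086=5.3060
k=9 load: inc=0.136086, refl=0.136086·0.777778=0.1058; V=5.169944+0.136086+0.105844=5.4119

0 0 source 1.4286
1 5 load 2.5397
2 10 source 3.3333
3 15 load 3.9506
4 20 source 4.3915
5 25 load 4.7345
6 30 source 4.9794
7 35 load 5.1699
8 40 source 5.3060
9 45 load 5.4119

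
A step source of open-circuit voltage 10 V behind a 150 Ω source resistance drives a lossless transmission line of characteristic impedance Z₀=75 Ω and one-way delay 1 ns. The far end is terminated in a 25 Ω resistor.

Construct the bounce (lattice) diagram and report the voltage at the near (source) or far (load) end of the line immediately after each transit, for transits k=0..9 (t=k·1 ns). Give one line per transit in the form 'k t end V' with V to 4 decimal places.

Γ_L=-0.500000, Γ_S=0.333333; launch V₁=10·75/225=3.333333
k=0 src: V=3.3333
k=1 load: inc=3.333333, refl=3.333333·-0.500000=-1.6667; V=0.000000+3.333333+-1.666667=1.6667
k=2 src: inc=-1.666667, refl=-1.666667·0.333333=-0.5556; V=3.333333+-1.666667+-0.555556=1.1111
k=3 load: inc=-0.555556, refl=-0.555556·-0.500000=0.2778; V=1.666667+-0.555556+0.277778=1.3889
k=4 src: inc=0.277778, refl=0.277778·0.333333=0.0926; V=1.111111+0.277778+0.092593=1.4815
k=5 load: inc=0.092593, refl=0.092593·-0.500000=-0.0463; V=1.388889+0.092593+-0.046296=1.4352
k=6 src: inc=-0.046296, refl=-0.046296·0.333333=-0.0154; V=1.481481+-0.046296+-0.015432=1.4198
k=7 load: inc=-0.015432, refl=-0.015432·-0.500000=0.0077; V=1.435185+-0.015432+0.007716=1.4275
k=8 src: inc=0.007716, refl=0.007716·0.333333=0.0026; V=1.419753+0.007716+0.002572=1.4300
k=9 load: inc=0.002572, refl=0.002572·-0.500000=-0.0013; V=1.427469+0.002572+-0.001286=1.4288

0 0 source 3.3333
1 1 load 1.6667
2 2 source 1.1111
3 3 load 1.3889
4 4 source 1.4815
5 5 load 1.4352
6 6 source 1.4198
7 7 load 1.4275
8 8 source 1.4300
9 9 load 1.4288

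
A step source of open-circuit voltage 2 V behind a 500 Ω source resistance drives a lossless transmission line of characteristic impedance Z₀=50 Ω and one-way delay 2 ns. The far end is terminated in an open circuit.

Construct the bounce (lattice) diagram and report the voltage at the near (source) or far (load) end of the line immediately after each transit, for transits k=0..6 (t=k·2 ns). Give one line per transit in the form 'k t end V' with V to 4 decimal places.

Γ_L=1.000000, Γ_S=0.818182; launch V₁=2·50/550=0.181818
k=0 src: V=0.1818
k=1 load: inc=0.181818, refl=0.181818·1.000000=0.1818; V=0.000000+0.181818+0.181818=0.3636
k=2 src: inc=0.181818, refl=0.181818·0.818182=0.1488; V=0.181818+0.181818+0.148760=0.5124
k=3 load: inc=0.148760, refl=0.148760·1.000000=0.1488; V=0.363636+0.148760+0.148760=0.6612
k=4 src: inc=0.148760, refl=0.148760·0.818182=0.1217; V=0.512397+0.148760+0.121713=0.7829
k=5 load: inc=0.121713, refl=0.121713·1.000000=0.1217; V=0.661157+0.121713+0.121713=0.9046
k=6 src: inc=0.121713, refl=0.121713·0.818182=0.0996; V=0.782870+0.121713+0.099583=1.0042

0 0 source 0.1818
1 2 load 0.3636
2 4 source 0.5124
3 6 load 0.6612
4 8 source 0.7829
5 10 load 0.9046
6 12 source 1.0042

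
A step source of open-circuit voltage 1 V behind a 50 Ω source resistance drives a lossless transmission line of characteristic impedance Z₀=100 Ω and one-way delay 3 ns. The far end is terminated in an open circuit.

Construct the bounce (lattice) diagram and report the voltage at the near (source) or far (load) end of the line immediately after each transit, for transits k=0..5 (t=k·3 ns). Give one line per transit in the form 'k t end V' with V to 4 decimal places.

Γ_L=1.000000, Γ_S=-0.333333; launch V₁=1·100/150=0.666667
k=0 src: V=0.6667
k=1 load: inc=0.666667, refl=0.666667·1.000000=0.6667; V=0.000000+0.666667+0.666667=1.3333
k=2 src: inc=0.666667, refl=0.666667·-0.333333=-0.2222; V=0.666667+0.666667+-0.222222=1.1111
k=3 load: inc=-0.222222, refl=-0.222222·1.000000=-0.2222; V=1.333333+-0.222222+-0.222222=0.8889
k=4 src: inc=-0.222222, refl=-0.222222·-0.333333=0.0741; V=1.111111+-0.222222+0.074074=0.9630
k=5 load: inc=0.074074, refl=0.074074·1.000000=0.0741; V=0.888889+0.074074+0.074074=1.0370

0 0 source 0.6667
1 3 load 1.3333
2 6 source 1.1111
3 9 load 0.8889
4 12 source 0.9630
5 15 load 1.0370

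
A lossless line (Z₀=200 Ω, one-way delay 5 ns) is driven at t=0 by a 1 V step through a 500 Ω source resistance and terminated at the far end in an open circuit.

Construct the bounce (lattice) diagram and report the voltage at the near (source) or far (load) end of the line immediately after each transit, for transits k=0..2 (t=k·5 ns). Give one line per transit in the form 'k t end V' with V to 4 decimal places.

0 0 source 0.2857
1 5 load 0.5714
2 10 source 0.6939

Γ_L=1.000000, Γ_S=0.428571; launch V₁=1·200/700=0.285714
k=0 src: V=0.2857
k=1 load: inc=0.285714, refl=0.285714·1.000000=0.2857; V=0.000000+0.285714+0.285714=0.5714
k=2 src: inc=0.285714, refl=0.285714·0.428571=0.1224; V=0.285714+0.285714+0.122449=0.6939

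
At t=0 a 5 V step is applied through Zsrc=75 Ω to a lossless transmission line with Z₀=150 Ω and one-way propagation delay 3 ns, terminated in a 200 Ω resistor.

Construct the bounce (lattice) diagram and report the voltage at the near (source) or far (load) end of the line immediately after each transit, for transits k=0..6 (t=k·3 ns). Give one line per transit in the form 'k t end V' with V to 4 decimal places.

0 0 source 3.3333
1 3 load 3.8095
2 6 source 3.6508
3 9 load 3.6281
4 12 source 3.6357
5 15 load 3.6368
6 18 source 3.6364

Γ_L=0.142857, Γ_S=-0.333333; launch V₁=5·150/225=3.333333
k=0 src: V=3.3333
k=1 load: inc=3.333333, refl=3.333333·0.142857=0.4762; V=0.000000+3.333333+0.476190=3.8095
k=2 src: inc=0.476190, refl=0.476190·-0.333333=-0.1587; V=3.333333+0.476190+-0.158730=3.6508
k=3 load: inc=-0.158730, refl=-0.158730·0.142857=-0.0227; V=3.809524+-0.158730+-0.022676=3.6281
k=4 src: inc=-0.022676, refl=-0.022676·-0.333333=0.0076; V=3.650794+-0.022676+0.007559=3.6357
k=5 load: inc=0.007559, refl=0.007559·0.142857=0.0011; V=3.628118+0.007559+0.001080=3.6368
k=6 src: inc=0.001080, refl=0.001080·-0.333333=-0.0004; V=3.635676+0.001080+-0.000360=3.6364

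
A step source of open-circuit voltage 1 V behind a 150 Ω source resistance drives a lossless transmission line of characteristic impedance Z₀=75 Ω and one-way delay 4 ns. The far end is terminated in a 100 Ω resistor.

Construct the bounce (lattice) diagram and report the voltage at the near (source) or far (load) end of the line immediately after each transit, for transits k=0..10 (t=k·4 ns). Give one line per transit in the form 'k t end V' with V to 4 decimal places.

0 0 source 0.3333
1 4 load 0.3810
2 8 source 0.3968
3 12 load 0.3991
4 16 source 0.3998
5 20 load 0.4000
6 24 source 0.4000
7 28 load 0.4000
8 32 source 0.4000
9 36 load 0.4000
10 40 source 0.4000

Γ_L=0.142857, Γ_S=0.333333; launch V₁=1·75/225=0.333333
k=0 src: V=0.3333
k=1 load: inc=0.333333, refl=0.333333·0.142857=0.0476; V=0.000000+0.333333+0.047619=0.3810
k=2 src: inc=0.047619, refl=0.047619·0.333333=0.0159; V=0.333333+0.047619+0.015873=0.3968
k=3 load: inc=0.015873, refl=0.015873·0.142857=0.0023; V=0.380952+0.015873+0.002268=0.3991
k=4 src: inc=0.002268, refl=0.002268·0.333333=0.0008; V=0.396825+0.002268+0.000756=0.3998
k=5 load: inc=0.000756, refl=0.000756·0.142857=0.0001; V=0.399093+0.000756+0.000108=0.4000
k=6 src: inc=0.000108, refl=0.000108·0.333333=0.0000; V=0.399849+0.000108+0.000036=0.4000
k=7 load: inc=0.000036, refl=0.000036·0.142857=0.0000; V=0.399957+0.000036+0.000005=0.4000
k=8 src: inc=0.000005, refl=0.000005·0.333333=0.0000; V=0.399993+0.000005+0.000002=0.4000
k=9 load: inc=0.000002, refl=0.000002·0.142857=0.0000; V=0.399998+0.000002+0.000000=0.4000
k=10 src: inc=0.000000, refl=0.000000·0.333333=0.0000; V=0.400000+0.000000+0.000000=0.4000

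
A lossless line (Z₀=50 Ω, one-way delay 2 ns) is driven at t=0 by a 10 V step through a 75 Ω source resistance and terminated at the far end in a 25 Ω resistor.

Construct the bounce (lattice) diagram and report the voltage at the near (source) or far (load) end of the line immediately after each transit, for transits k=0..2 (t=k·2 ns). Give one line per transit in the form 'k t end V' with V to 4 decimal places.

Γ_L=-0.333333, Γ_S=0.200000; launch V₁=10·50/125=4.000000
k=0 src: V=4.0000
k=1 load: inc=4.000000, refl=4.000000·-0.333333=-1.3333; V=0.000000+4.000000+-1.333333=2.6667
k=2 src: inc=-1.333333, refl=-1.333333·0.200000=-0.2667; V=4.000000+-1.333333+-0.266667=2.4000

0 0 source 4.0000
1 2 load 2.6667
2 4 source 2.4000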